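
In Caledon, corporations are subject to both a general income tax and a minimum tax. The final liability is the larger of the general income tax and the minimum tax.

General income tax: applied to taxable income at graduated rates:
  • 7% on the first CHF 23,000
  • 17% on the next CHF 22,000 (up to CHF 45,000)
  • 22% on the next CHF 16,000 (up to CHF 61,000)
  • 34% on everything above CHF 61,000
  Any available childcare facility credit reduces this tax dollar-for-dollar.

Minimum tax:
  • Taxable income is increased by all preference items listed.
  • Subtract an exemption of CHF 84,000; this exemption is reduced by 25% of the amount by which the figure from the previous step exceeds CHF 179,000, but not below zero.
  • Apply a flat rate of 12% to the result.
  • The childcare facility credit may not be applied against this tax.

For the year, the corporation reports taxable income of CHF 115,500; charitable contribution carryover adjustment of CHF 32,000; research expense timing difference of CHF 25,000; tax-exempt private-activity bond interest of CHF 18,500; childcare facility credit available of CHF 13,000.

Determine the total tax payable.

CHF 14,400

Minimum tax:
  Adjusted income: CHF 115,500 + CHF 32,000 + CHF 25,000 + CHF 18,500 = CHF 191,000
  Exemption: CHF 84,000 − 25% × (CHF 191,000 − CHF 179,000) = CHF 84,000 − CHF 3,000 = CHF 81,000
  Base: CHF 191,000 − CHF 81,000 = CHF 110,000
  CHF 110,000 × 12% = CHF 13,200

General income tax:
  CHF 23,000 × 7% = CHF 1,610
  CHF 22,000 × 17% = CHF 3,740
  CHF 16,000 × 22% = CHF 3,520
  CHF 54,500 × 34% = CHF 18,530
  → CHF 27,400
  Less childcare facility credit CHF 13,000 → CHF 14,400

CHF 14,400 > CHF 13,200, so the general income tax governs.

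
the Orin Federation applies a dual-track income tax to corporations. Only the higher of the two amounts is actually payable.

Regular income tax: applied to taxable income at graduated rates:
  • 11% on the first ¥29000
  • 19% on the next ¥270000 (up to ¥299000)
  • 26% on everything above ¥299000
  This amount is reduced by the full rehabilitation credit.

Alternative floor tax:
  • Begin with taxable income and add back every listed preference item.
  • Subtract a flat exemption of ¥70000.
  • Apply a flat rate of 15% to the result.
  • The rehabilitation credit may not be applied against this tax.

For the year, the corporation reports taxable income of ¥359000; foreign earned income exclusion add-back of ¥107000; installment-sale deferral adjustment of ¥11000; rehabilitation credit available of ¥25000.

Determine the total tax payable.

Regular income tax:
  ¥29000 × 11% = ¥3190
  ¥270000 × 19% = ¥51300
  ¥60000 × 26% = ¥15600
  → ¥70090
  Less rehabilitation credit ¥25000 → ¥45090

Alternative floor tax:
  Adjusted income: ¥359000 + ¥107000 + ¥11000 = ¥477000
  Less exemption ¥70000 → base ¥407000
  ¥407000 × 15% = ¥61050

¥61050 > ¥45090, so the alternative floor tax is the binding amount.

¥61050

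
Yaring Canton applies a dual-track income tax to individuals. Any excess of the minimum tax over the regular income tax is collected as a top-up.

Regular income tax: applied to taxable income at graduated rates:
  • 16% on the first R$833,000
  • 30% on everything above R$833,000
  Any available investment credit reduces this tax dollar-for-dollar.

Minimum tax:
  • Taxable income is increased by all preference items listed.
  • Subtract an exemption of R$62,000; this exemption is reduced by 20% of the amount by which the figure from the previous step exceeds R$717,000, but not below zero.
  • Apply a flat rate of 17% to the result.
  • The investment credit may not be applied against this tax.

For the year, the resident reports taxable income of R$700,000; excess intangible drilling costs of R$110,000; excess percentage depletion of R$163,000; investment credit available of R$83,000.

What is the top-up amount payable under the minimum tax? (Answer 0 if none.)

R$134,574

Regular income tax:
  R$700,000 × 16% = R$112,000
  Less investment credit R$83,000 → R$29,000

Minimum tax:
  Adjusted income: R$700,000 + R$110,000 + R$163,000 = R$973,000
  Exemption: R$62,000 − 20% × (R$973,000 − R$717,000) = R$62,000 − R$51,200 = R$10,800
  Base: R$973,000 − R$10,800 = R$962,200
  R$962,200 × 17% = R$163,574

Excess of minimum tax over regular income tax: R$163,574 − R$29,000 = R$134,574.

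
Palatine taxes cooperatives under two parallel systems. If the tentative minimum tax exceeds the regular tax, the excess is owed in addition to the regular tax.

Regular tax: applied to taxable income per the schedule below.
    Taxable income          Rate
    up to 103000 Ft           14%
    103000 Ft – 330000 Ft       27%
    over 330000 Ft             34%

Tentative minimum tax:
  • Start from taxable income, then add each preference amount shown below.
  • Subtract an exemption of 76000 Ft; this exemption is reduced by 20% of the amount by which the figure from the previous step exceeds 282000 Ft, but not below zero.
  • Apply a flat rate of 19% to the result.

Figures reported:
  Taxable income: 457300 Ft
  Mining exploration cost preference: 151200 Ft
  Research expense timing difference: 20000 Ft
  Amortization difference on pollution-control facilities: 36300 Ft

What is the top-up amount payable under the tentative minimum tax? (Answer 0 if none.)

Regular tax:
  103000 Ft × 14% = 14420 Ft
  227000 Ft × 27% = 61290 Ft
  127300 Ft × 34% = 43282 Ft
  → 118992 Ft

Tentative minimum tax:
  Adjusted income: 457300 Ft + 151200 Ft + 20000 Ft + 36300 Ft = 664800 Ft
  Exemption: 20% × (664800 Ft − 282000 Ft) = 76560 Ft ≥ 76000 Ft, so the exemption is fully phased out
  Base: 664800 Ft − 0 Ft = 664800 Ft
  664800 Ft × 19% = 126312 Ft

Excess of tentative minimum tax over regular tax: 126312 Ft − 118992 Ft = 7320 Ft.

7320 Ft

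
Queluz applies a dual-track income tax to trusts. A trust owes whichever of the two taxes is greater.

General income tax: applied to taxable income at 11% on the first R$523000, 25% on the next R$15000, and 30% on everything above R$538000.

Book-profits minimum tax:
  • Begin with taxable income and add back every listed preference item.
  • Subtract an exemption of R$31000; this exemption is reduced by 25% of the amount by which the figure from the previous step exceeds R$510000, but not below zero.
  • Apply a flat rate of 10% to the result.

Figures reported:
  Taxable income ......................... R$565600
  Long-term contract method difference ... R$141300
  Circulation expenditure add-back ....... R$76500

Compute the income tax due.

R$78340

Book-profits minimum tax:
  Adjusted income: R$565600 + R$141300 + R$76500 = R$783400
  Exemption: 25% × (R$783400 − R$510000) = R$68350 ≥ R$31000, so the exemption is fully phased out
  Base: R$783400 − R$0 = R$783400
  R$783400 × 10% = R$78340

General income tax:
  R$523000 × 11% = R$57530
  R$15000 × 25% = R$3750
  R$27600 × 30% = R$8280
  → R$69560

R$78340 > R$69560, so the book-profits minimum tax is the binding amount.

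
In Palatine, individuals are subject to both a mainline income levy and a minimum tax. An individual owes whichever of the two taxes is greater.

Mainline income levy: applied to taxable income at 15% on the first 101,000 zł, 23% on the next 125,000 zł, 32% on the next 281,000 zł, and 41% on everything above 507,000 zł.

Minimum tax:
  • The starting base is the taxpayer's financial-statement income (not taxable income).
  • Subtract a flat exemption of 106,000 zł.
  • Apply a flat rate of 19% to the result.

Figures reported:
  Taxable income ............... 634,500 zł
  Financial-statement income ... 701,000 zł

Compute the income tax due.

Mainline income levy:
  101,000 zł × 15% = 15,150 zł
  125,000 zł × 23% = 28,750 zł
  281,000 zł × 32% = 89,920 zł
  127,500 zł × 41% = 52,275 zł
  → 186,095 zł

Minimum tax:
  Base (financial-statement income): 701,000 zł
  Less exemption 106,000 zł → base 595,000 zł
  595,000 zł × 19% = 113,050 zł

186,095 zł > 113,050 zł, so the mainline income levy governs.

186,095 zł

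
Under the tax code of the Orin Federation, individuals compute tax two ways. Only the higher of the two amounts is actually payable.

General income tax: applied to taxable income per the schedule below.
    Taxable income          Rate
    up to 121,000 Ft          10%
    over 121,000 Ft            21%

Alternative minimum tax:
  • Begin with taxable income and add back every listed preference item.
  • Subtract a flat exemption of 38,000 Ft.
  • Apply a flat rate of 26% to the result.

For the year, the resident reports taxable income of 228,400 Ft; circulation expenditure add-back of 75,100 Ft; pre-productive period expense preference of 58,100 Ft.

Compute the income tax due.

General income tax:
  121,000 Ft × 10% = 12,100 Ft
  107,400 Ft × 21% = 22,554 Ft
  → 34,654 Ft

Alternative minimum tax:
  Adjusted income: 228,400 Ft + 75,100 Ft + 58,100 Ft = 361,600 Ft
  Less exemption 38,000 Ft → base 323,600 Ft
  323,600 Ft × 26% = 84,136 Ft

84,136 Ft > 34,654 Ft, so the alternative minimum tax is the binding amount.

84,136 Ft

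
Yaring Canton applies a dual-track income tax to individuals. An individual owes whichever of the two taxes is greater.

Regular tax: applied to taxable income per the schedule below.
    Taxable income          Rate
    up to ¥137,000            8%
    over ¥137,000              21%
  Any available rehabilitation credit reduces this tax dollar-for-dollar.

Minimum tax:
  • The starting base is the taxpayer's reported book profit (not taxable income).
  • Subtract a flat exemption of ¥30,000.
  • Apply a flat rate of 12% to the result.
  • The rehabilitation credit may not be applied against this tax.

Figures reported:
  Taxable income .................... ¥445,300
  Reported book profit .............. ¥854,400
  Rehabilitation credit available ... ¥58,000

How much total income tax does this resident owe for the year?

Regular tax:
  ¥137,000 × 8% = ¥10,960
  ¥308,300 × 21% = ¥64,743
  → ¥75,703
  Less rehabilitation credit ¥58,000 → ¥17,703

Minimum tax:
  Base (reported book profit): ¥854,400
  Less exemption ¥30,000 → base ¥824,400
  ¥824,400 × 12% = ¥98,928

¥98,928 > ¥17,703, so the minimum tax is the binding amount.

¥98,928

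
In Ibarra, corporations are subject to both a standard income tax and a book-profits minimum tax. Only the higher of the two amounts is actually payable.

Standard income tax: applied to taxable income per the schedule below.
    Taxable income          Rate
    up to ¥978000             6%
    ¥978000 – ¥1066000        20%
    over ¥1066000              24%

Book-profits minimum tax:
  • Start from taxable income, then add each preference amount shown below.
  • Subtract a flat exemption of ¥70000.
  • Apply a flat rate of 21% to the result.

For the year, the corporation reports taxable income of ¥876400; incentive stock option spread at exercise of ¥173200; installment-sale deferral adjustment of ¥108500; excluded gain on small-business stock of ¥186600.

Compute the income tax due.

¥267687

Standard income tax:
  ¥876400 × 6% = ¥52584

Book-profits minimum tax:
  Adjusted income: ¥876400 + ¥173200 + ¥108500 + ¥186600 = ¥1344700
  Less exemption ¥70000 → base ¥1274700
  ¥1274700 × 21% = ¥267687

¥267687 > ¥52584, so the book-profits minimum tax is the binding amount.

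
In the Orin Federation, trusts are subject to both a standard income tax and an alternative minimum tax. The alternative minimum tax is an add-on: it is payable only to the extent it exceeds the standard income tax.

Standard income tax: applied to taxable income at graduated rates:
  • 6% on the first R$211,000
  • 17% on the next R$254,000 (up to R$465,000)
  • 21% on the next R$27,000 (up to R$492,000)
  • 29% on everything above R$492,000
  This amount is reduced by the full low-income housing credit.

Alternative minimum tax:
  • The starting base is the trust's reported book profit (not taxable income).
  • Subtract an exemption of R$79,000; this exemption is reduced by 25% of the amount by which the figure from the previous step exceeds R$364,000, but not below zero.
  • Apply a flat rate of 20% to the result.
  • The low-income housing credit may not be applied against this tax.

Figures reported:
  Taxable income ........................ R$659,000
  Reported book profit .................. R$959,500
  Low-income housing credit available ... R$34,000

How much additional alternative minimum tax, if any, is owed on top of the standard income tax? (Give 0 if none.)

R$115,960

Standard income tax:
  R$211,000 × 6% = R$12,660
  R$254,000 × 17% = R$43,180
  R$27,000 × 21% = R$5,670
  R$167,000 × 29% = R$48,430
  → R$109,940
  Less low-income housing credit R$34,000 → R$75,940

Alternative minimum tax:
  Base (reported book profit): R$959,500
  Exemption: 25% × (R$959,500 − R$364,000) = R$148,875 ≥ R$79,000, so the exemption is fully phased out
  Base: R$959,500 − R$0 = R$959,500
  R$959,500 × 20% = R$191,900

Excess of alternative minimum tax over standard income tax: R$191,900 − R$75,940 = R$115,960.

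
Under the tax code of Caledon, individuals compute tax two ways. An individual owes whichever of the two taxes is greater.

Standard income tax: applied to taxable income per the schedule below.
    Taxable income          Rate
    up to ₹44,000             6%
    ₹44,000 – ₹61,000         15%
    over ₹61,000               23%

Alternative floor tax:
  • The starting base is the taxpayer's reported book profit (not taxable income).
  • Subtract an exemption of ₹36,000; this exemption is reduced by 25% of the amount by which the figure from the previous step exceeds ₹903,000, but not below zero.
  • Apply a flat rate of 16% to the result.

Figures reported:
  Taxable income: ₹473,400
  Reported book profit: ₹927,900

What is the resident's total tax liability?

₹143,700

Standard income tax:
  ₹44,000 × 6% = ₹2,640
  ₹17,000 × 15% = ₹2,550
  ₹412,400 × 23% = ₹94,852
  → ₹100,042

Alternative floor tax:
  Base (reported book profit): ₹927,900
  Exemption: ₹36,000 − 25% × (₹927,900 − ₹903,000) = ₹36,000 − ₹6,225 = ₹29,775
  Base: ₹927,900 − ₹29,775 = ₹898,125
  ₹898,125 × 16% = ₹143,700

₹143,700 > ₹100,042, so the alternative floor tax is the binding amount.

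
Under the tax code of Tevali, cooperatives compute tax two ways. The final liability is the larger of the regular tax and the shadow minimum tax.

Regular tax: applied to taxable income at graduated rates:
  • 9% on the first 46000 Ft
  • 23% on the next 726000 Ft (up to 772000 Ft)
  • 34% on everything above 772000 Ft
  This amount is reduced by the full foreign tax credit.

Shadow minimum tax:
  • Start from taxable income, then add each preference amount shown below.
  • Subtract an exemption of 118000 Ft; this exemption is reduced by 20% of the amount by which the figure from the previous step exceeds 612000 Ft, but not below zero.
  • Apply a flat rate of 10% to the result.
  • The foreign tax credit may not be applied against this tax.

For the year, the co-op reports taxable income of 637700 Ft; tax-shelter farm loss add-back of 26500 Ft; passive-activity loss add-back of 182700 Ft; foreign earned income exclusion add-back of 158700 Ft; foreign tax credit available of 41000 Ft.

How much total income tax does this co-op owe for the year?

Regular tax:
  46000 Ft × 9% = 4140 Ft
  591700 Ft × 23% = 136091 Ft
  → 140231 Ft
  Less foreign tax credit 41000 Ft → 99231 Ft

Shadow minimum tax:
  Adjusted income: 637700 Ft + 26500 Ft + 182700 Ft + 158700 Ft = 1005600 Ft
  Exemption: 118000 Ft − 20% × (1005600 Ft − 612000 Ft) = 118000 Ft − 78720 Ft = 39280 Ft
  Base: 1005600 Ft − 39280 Ft = 966320 Ft
  966320 Ft × 10% = 96632 Ft

99231 Ft > 96632 Ft, so the regular tax governs.

99231 Ft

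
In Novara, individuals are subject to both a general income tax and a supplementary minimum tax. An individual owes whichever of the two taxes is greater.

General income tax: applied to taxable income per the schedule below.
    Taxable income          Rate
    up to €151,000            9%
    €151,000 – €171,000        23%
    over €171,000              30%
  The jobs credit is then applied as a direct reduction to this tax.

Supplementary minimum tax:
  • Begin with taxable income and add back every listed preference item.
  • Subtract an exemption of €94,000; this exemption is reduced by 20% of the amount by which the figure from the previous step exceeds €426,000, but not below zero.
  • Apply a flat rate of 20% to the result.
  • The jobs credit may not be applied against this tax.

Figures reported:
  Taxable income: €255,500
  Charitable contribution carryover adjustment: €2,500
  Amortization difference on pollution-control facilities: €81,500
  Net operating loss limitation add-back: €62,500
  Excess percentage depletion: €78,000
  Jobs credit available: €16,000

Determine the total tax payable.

€79,360

General income tax:
  €151,000 × 9% = €13,590
  €20,000 × 23% = €4,600
  €84,500 × 30% = €25,350
  → €43,540
  Less jobs credit €16,000 → €27,540

Supplementary minimum tax:
  Adjusted income: €255,500 + €2,500 + €81,500 + €62,500 + €78,000 = €480,000
  Exemption: €94,000 − 20% × (€480,000 − €426,000) = €94,000 − €10,800 = €83,200
  Base: €480,000 − €83,200 = €396,800
  €396,800 × 20% = €79,360

€79,360 > €27,540, so the supplementary minimum tax is the binding amount.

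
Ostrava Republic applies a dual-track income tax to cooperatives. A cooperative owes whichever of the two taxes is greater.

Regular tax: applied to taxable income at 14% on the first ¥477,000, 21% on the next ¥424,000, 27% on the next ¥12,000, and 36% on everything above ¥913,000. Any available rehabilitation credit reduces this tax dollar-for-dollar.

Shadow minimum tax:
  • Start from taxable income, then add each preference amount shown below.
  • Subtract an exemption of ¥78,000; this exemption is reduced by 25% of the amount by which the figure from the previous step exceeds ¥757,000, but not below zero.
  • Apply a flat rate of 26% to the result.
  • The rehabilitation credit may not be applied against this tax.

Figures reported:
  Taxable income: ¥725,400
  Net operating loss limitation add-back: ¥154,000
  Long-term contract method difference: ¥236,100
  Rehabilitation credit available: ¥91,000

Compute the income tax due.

¥290,030

Regular tax:
  ¥477,000 × 14% = ¥66,780
  ¥248,400 × 21% = ¥52,164
  → ¥118,944
  Less rehabilitation credit ¥91,000 → ¥27,944

Shadow minimum tax:
  Adjusted income: ¥725,400 + ¥154,000 + ¥236,100 = ¥1,115,500
  Exemption: 25% × (¥1,115,500 − ¥757,000) = ¥89,625 ≥ ¥78,000, so the exemption is fully phased out
  Base: ¥1,115,500 − ¥0 = ¥1,115,500
  ¥1,115,500 × 26% = ¥290,030

¥290,030 > ¥27,944, so the shadow minimum tax is the binding amount.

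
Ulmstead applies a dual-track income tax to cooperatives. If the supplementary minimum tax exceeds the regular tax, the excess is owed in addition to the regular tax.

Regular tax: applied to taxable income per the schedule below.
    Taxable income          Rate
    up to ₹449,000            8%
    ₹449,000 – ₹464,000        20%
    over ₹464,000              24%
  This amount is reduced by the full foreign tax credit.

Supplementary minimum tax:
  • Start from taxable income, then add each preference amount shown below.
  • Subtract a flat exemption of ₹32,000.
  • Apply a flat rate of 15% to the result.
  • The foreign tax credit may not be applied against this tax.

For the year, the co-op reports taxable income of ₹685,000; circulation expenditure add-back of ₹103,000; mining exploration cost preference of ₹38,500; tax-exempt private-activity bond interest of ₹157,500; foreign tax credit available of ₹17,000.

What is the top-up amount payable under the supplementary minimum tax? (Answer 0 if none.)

₹67,840

Regular tax:
  ₹449,000 × 8% = ₹35,920
  ₹15,000 × 20% = ₹3,000
  ₹221,000 × 24% = ₹53,040
  → ₹91,960
  Less foreign tax credit ₹17,000 → ₹74,960

Supplementary minimum tax:
  Adjusted income: ₹685,000 + ₹103,000 + ₹38,500 + ₹157,500 = ₹984,000
  Less exemption ₹32,000 → base ₹952,000
  ₹952,000 × 15% = ₹142,800

Excess of supplementary minimum tax over regular tax: ₹142,800 − ₹74,960 = ₹67,840.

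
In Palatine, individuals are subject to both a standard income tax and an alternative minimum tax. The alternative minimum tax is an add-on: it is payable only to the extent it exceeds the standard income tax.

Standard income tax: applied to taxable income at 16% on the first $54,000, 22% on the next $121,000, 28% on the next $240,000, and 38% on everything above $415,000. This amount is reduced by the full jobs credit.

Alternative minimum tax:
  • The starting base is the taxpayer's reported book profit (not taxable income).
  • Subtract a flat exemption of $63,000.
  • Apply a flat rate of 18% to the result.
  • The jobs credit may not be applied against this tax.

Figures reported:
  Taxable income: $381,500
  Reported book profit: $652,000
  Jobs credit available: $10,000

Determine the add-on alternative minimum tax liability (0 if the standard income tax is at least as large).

$22,940

Alternative minimum tax:
  Base (reported book profit): $652,000
  Less exemption $63,000 → base $589,000
  $589,000 × 18% = $106,020

Standard income tax:
  $54,000 × 16% = $8,640
  $121,000 × 22% = $26,620
  $206,500 × 28% = $57,820
  → $93,080
  Less jobs credit $10,000 → $83,080

Excess of alternative minimum tax over standard income tax: $106,020 − $83,080 = $22,940.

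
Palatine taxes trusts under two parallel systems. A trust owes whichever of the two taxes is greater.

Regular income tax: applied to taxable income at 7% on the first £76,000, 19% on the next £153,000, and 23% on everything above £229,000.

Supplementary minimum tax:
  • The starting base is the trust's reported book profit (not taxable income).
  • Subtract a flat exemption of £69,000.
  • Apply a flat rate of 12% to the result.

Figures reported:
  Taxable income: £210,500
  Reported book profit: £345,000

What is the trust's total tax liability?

Supplementary minimum tax:
  Base (reported book profit): £345,000
  Less exemption £69,000 → base £276,000
  £276,000 × 12% = £33,120

Regular income tax:
  £76,000 × 7% = £5,320
  £134,500 × 19% = £25,555
  → £30,875

£33,120 > £30,875, so the supplementary minimum tax is the binding amount.

£33,120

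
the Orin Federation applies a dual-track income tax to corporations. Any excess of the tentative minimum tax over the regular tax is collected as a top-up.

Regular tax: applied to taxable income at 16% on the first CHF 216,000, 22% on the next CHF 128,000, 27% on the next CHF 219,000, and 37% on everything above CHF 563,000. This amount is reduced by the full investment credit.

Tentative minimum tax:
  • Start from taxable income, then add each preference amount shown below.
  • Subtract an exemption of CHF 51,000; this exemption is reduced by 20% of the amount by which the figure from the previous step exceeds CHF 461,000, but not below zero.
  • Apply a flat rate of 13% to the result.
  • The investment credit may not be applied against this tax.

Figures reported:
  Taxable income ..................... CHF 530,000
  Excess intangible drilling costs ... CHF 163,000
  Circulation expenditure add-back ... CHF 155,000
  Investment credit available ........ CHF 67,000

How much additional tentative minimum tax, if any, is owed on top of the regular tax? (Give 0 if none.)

Regular tax:
  CHF 216,000 × 16% = CHF 34,560
  CHF 128,000 × 22% = CHF 28,160
  CHF 186,000 × 27% = CHF 50,220
  → CHF 112,940
  Less investment credit CHF 67,000 → CHF 45,940

Tentative minimum tax:
  Adjusted income: CHF 530,000 + CHF 163,000 + CHF 155,000 = CHF 848,000
  Exemption: 20% × (CHF 848,000 − CHF 461,000) = CHF 77,400 ≥ CHF 51,000, so the exemption is fully phased out
  Base: CHF 848,000 − CHF 0 = CHF 848,000
  CHF 848,000 × 13% = CHF 110,240

Excess of tentative minimum tax over regular tax: CHF 110,240 − CHF 45,940 = CHF 64,300.

CHF 64,300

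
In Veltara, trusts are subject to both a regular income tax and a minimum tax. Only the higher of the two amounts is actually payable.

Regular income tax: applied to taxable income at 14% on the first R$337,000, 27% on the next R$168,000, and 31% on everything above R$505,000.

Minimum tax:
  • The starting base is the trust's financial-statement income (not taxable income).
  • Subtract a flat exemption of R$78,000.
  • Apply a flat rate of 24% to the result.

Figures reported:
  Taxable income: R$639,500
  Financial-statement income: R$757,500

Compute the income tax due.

R$163,080

Regular income tax:
  R$337,000 × 14% = R$47,180
  R$168,000 × 27% = R$45,360
  R$134,500 × 31% = R$41,695
  → R$134,235

Minimum tax:
  Base (financial-statement income): R$757,500
  Less exemption R$78,000 → base R$679,500
  R$679,500 × 24% = R$163,080

R$163,080 > R$134,235, so the minimum tax is the binding amount.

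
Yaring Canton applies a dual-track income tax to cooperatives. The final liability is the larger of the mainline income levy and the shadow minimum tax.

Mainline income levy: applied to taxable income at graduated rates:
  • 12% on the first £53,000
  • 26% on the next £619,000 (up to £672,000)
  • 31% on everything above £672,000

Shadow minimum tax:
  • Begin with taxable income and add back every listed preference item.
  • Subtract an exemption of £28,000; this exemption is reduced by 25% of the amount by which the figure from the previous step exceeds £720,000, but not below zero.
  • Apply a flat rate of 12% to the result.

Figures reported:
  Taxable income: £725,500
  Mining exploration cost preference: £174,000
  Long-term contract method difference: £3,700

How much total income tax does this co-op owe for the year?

£183,885

Mainline income levy:
  £53,000 × 12% = £6,360
  £619,000 × 26% = £160,940
  £53,500 × 31% = £16,585
  → £183,885

Shadow minimum tax:
  Adjusted income: £725,500 + £174,000 + £3,700 = £903,200
  Exemption: 25% × (£903,200 − £720,000) = £45,800 ≥ £28,000, so the exemption is fully phased out
  Base: £903,200 − £0 = £903,200
  £903,200 × 12% = £108,384

£183,885 > £108,384, so the mainline income levy governs.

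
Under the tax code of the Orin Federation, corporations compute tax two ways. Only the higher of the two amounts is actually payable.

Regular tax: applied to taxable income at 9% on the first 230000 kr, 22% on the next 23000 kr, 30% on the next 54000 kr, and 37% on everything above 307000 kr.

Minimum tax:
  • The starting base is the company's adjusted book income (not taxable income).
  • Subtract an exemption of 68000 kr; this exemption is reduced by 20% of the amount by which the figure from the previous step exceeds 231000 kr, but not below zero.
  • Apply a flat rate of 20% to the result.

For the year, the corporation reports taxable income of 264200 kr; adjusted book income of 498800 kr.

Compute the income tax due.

96872 kr

Regular tax:
  230000 kr × 9% = 20700 kr
  23000 kr × 22% = 5060 kr
  11200 kr × 30% = 3360 kr
  → 29120 kr

Minimum tax:
  Base (adjusted book income): 498800 kr
  Exemption: 68000 kr − 20% × (498800 kr − 231000 kr) = 68000 kr − 53560 kr = 14440 kr
  Base: 498800 kr − 14440 kr = 484360 kr
  484360 kr × 20% = 96872 kr

96872 kr > 29120 kr, so the minimum tax is the binding amount.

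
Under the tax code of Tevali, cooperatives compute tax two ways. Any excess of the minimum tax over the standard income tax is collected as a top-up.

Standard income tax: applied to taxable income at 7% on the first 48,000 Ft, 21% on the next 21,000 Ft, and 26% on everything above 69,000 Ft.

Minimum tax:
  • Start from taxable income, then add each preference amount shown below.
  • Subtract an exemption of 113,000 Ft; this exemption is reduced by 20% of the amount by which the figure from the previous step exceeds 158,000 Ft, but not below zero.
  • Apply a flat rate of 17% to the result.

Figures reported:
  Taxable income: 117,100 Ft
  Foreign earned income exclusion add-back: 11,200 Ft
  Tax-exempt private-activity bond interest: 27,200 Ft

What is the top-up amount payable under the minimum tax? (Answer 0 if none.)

Minimum tax:
  Adjusted income: 117,100 Ft + 11,200 Ft + 27,200 Ft = 155,500 Ft
  Exemption: 155,500 Ft ≤ 158,000 Ft, so full 113,000 Ft applies
  Base: 155,500 Ft − 113,000 Ft = 42,500 Ft
  42,500 Ft × 17% = 7,225 Ft

Standard income tax:
  48,000 Ft × 7% = 3,360 Ft
  21,000 Ft × 21% = 4,410 Ft
  48,100 Ft × 26% = 12,506 Ft
  → 20,276 Ft

7,225 Ft ≤ 20,276 Ft, so no add-on is due.

0 Ft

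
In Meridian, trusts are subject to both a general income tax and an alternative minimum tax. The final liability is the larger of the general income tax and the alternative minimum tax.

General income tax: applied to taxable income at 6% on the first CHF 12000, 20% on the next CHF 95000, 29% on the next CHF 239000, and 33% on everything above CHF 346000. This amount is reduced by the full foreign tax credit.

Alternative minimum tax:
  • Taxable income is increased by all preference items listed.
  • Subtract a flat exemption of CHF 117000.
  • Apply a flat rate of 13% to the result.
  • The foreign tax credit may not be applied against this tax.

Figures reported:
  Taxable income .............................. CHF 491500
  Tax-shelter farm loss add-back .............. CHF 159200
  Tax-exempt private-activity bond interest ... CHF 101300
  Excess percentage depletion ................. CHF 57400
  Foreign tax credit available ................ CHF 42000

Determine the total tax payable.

General income tax:
  CHF 12000 × 6% = CHF 720
  CHF 95000 × 20% = CHF 19000
  CHF 239000 × 29% = CHF 69310
  CHF 145500 × 33% = CHF 48015
  → CHF 137045
  Less foreign tax credit CHF 42000 → CHF 95045

Alternative minimum tax:
  Adjusted income: CHF 491500 + CHF 159200 + CHF 101300 + CHF 57400 = CHF 809400
  Less exemption CHF 117000 → base CHF 692400
  CHF 692400 × 13% = CHF 90012

CHF 95045 > CHF 90012, so the general income tax governs.

CHF 95045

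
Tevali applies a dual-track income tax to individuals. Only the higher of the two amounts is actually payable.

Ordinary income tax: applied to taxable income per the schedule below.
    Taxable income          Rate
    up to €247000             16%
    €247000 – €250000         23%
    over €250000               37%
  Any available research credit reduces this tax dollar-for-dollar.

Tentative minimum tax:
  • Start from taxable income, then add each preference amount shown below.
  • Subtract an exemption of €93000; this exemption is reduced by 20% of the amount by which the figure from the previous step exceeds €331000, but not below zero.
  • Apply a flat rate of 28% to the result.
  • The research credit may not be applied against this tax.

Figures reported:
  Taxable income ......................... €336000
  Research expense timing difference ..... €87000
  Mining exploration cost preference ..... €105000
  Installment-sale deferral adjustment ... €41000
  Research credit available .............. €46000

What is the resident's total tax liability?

€146608

Ordinary income tax:
  €247000 × 16% = €39520
  €3000 × 23% = €690
  €86000 × 37% = €31820
  → €72030
  Less research credit €46000 → €26030

Tentative minimum tax:
  Adjusted income: €336000 + €87000 + €105000 + €41000 = €569000
  Exemption: €93000 − 20% × (€569000 − €331000) = €93000 − €47600 = €45400
  Base: €569000 − €45400 = €523600
  €523600 × 28% = €146608

€146608 > €26030, so the tentative minimum tax is the binding amount.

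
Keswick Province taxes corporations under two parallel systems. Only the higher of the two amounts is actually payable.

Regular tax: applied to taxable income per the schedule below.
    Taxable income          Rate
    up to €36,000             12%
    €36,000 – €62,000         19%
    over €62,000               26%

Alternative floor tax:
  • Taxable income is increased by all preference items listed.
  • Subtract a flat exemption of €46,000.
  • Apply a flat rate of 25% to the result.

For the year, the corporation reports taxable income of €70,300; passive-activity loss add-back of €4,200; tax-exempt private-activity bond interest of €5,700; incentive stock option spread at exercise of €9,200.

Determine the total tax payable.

€11,418

Alternative floor tax:
  Adjusted income: €70,300 + €4,200 + €5,700 + €9,200 = €89,400
  Less exemption €46,000 → base €43,400
  €43,400 × 25% = €10,850

Regular tax:
  €36,000 × 12% = €4,320
  €26,000 × 19% = €4,940
  €8,300 × 26% = €2,158
  → €11,418

€11,418 > €10,850, so the regular tax governs.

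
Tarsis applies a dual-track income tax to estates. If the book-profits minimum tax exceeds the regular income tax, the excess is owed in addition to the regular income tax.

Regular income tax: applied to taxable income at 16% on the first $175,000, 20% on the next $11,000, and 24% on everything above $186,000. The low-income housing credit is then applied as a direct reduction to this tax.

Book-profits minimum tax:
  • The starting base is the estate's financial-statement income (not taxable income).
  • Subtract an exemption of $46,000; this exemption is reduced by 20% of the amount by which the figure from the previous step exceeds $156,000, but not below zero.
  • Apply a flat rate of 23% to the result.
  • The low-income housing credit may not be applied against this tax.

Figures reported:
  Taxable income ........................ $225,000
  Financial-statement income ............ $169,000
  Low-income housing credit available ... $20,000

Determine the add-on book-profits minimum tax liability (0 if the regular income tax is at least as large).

Book-profits minimum tax:
  Base (financial-statement income): $169,000
  Exemption: $46,000 − 20% × ($169,000 − $156,000) = $46,000 − $2,600 = $43,400
  Base: $169,000 − $43,400 = $125,600
  $125,600 × 23% = $28,888

Regular income tax:
  $175,000 × 16% = $28,000
  $11,000 × 20% = $2,200
  $39,000 × 24% = $9,360
  → $39,560
  Less low-income housing credit $20,000 → $19,560

Excess of book-profits minimum tax over regular income tax: $28,888 − $19,560 = $9,328.

$9,328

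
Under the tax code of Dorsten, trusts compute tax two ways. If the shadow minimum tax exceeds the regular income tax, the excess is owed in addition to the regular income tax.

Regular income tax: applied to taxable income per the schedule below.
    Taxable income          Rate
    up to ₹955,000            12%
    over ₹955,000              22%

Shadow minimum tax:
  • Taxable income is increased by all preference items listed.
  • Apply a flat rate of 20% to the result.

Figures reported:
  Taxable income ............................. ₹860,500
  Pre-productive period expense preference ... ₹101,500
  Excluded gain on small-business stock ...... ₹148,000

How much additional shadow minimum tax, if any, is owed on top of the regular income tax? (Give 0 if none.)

₹118,740

Shadow minimum tax:
  Adjusted income: ₹860,500 + ₹101,500 + ₹148,000 = ₹1,110,000
  ₹1,110,000 × 20% = ₹222,000

Regular income tax:
  ₹860,500 × 12% = ₹103,260

Excess of shadow minimum tax over regular income tax: ₹222,000 − ₹103,260 = ₹118,740.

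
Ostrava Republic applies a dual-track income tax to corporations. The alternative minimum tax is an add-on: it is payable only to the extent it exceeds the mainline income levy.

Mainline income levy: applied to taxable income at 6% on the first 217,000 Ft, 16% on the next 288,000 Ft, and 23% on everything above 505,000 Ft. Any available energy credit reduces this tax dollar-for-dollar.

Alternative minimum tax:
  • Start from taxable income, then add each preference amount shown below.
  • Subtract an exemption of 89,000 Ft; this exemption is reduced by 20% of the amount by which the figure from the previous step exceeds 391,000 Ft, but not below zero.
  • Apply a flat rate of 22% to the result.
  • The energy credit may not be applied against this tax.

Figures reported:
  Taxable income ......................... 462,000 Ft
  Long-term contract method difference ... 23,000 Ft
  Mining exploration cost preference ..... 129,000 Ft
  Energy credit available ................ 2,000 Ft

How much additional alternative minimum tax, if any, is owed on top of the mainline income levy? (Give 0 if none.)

75,092 Ft

Alternative minimum tax:
  Adjusted income: 462,000 Ft + 23,000 Ft + 129,000 Ft = 614,000 Ft
  Exemption: 89,000 Ft − 20% × (614,000 Ft − 391,000 Ft) = 89,000 Ft − 44,600 Ft = 44,400 Ft
  Base: 614,000 Ft − 44,400 Ft = 569,600 Ft
  569,600 Ft × 22% = 125,312 Ft

Mainline income levy:
  217,000 Ft × 6% = 13,020 Ft
  245,000 Ft × 16% = 39,200 Ft
  → 52,220 Ft
  Less energy credit 2,000 Ft → 50,220 Ft

Excess of alternative minimum tax over mainline income levy: 125,312 Ft − 50,220 Ft = 75,092 Ft.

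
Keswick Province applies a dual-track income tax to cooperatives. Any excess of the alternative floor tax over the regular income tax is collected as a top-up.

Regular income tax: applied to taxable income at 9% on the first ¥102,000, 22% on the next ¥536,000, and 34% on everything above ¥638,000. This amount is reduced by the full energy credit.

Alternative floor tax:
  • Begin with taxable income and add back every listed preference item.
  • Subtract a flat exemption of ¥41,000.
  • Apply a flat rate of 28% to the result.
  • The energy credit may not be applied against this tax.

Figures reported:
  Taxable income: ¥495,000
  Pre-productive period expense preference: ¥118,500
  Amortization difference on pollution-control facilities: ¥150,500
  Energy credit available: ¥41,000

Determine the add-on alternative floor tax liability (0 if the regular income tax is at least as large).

Alternative floor tax:
  Adjusted income: ¥495,000 + ¥118,500 + ¥150,500 = ¥764,000
  Less exemption ¥41,000 → base ¥723,000
  ¥723,000 × 28% = ¥202,440

Regular income tax:
  ¥102,000 × 9% = ¥9,180
  ¥393,000 × 22% = ¥86,460
  → ¥95,640
  Less energy credit ¥41,000 → ¥54,640

Excess of alternative floor tax over regular income tax: ¥202,440 − ¥54,640 = ¥147,800.

¥147,800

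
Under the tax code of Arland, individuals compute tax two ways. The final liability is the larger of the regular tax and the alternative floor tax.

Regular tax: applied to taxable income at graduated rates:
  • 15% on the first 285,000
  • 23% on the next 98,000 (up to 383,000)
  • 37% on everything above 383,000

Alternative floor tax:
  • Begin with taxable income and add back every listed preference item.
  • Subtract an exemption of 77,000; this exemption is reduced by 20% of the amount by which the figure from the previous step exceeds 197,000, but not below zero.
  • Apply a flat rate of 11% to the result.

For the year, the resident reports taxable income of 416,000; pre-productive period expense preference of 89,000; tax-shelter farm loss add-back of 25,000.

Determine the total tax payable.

Regular tax:
  285,000 × 15% = 42,750
  98,000 × 23% = 22,540
  33,000 × 37% = 12,210
  → 77,500

Alternative floor tax:
  Adjusted income: 416,000 + 89,000 + 25,000 = 530,000
  Exemption: 77,000 − 20% × (530,000 − 197,000) = 77,000 − 66,600 = 10,400
  Base: 530,000 − 10,400 = 519,600
  519,600 × 11% = 57,156

77,500 > 57,156, so the regular tax governs.

77,500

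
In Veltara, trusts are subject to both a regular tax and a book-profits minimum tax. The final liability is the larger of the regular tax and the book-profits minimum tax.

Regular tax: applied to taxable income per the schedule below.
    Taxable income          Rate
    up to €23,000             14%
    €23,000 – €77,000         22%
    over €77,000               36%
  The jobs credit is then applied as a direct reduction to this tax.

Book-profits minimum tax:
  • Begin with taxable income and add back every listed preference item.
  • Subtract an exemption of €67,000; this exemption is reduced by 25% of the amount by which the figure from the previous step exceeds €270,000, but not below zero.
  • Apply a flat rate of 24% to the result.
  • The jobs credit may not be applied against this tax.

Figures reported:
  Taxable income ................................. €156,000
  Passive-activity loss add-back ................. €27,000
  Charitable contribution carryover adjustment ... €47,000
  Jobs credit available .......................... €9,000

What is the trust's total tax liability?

€39,120

Regular tax:
  €23,000 × 14% = €3,220
  €54,000 × 22% = €11,880
  €79,000 × 36% = €28,440
  → €43,540
  Less jobs credit €9,000 → €34,540

Book-profits minimum tax:
  Adjusted income: €156,000 + €27,000 + €47,000 = €230,000
  Exemption: €230,000 ≤ €270,000, so full €67,000 applies
  Base: €230,000 − €67,000 = €163,000
  €163,000 × 24% = €39,120

€39,120 > €34,540, so the book-profits minimum tax is the binding amount.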